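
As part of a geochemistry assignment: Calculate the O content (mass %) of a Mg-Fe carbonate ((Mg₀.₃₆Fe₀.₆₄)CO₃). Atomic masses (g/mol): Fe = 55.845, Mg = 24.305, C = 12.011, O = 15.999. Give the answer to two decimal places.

M((Mg₀.₃₆Fe₀.₆₄)CO₃) = 104.499 g/mol.
O contributes 3 × 15.999 = 47.997 g per mole.
47.997/104.499 = 0.4593 → 45.93%.

45.93 mass %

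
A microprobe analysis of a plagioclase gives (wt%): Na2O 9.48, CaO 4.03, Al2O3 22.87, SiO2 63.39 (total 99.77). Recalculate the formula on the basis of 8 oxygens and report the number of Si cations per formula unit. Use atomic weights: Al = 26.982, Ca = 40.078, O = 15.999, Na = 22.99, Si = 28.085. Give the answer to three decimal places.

2.806 Si apfu

9.48 wt% Na2O ÷ 61.979 g/mol = 0.15296 mol, giving 0.30592 Na and 0.15296 O.
4.03 wt% CaO ÷ 56.077 g/mol = 0.07187 mol, giving 0.07187 Ca and 0.07187 O.
22.87 wt% Al2O3 ÷ 101.961 g/mol = 0.22430 mol, giving 0.44860 Al and 0.67290 O.
63.39 wt% SiO2 ÷ 60.083 g/mol = 1.05504 mol, giving 1.05504 Si and 2.11008 O.
Oxygen sums to 3.00781; scaling by 8/3.00781 = 2.65974 puts the formula on 8 O.
Si: 1.05504 × 2.65974 = 2.806 atoms per formula unit.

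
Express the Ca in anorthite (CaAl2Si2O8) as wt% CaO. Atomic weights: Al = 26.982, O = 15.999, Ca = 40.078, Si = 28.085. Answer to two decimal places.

20.16 wt%

Formula mass = 278.204 g/mol.
1 Ca → 1.0000 mol CaO per formula unit; M(CaO) = 56.077, so CaO mass = 56.077 g.
56.077/278.204 × 100 = 20.16 wt%.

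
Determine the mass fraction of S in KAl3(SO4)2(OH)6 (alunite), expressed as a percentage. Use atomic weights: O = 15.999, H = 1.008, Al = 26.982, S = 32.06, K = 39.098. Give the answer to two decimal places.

Molar mass of KAl3(SO4)2(OH)6: 1*39.098 + 3*26.982 + 2*32.06 + 14*15.999 + 6*1.008 = 414.198 g/mol.
Mass of S per formula unit: 2 × 32.06 = 64.120 g.
Weight fraction S = 64.120 / 414.198 = 0.1548.

15.48 weight percent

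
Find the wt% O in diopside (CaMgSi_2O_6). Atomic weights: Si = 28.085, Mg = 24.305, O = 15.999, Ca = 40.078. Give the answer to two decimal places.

M(CaMgSi_2O_6) = 216.547 g/mol.
O contributes 6 × 15.999 = 95.994 g per mole.
95.994/216.547 = 0.4433 → 44.33%.

44.33 wt%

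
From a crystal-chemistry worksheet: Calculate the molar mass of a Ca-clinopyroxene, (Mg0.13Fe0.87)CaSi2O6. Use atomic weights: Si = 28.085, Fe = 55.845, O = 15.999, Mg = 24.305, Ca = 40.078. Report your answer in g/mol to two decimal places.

The formula mass is the sum 0.13*24.305 + 0.87*55.845 + 1*40.078 + 2*28.085 + 6*15.999.

243.99 g/mol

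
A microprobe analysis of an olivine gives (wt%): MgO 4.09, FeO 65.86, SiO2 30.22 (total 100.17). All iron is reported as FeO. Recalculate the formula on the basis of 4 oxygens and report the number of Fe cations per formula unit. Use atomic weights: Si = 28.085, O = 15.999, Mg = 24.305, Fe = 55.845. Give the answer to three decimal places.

1.812 Fe apfu

MgO: 4.09/40.304 = 0.10148 mol → 0.10148 mol Mg, 0.10148 mol O.
FeO: 65.86/71.844 = 0.91671 mol → 0.91671 mol Fe, 0.91671 mol O.
SiO2: 30.22/60.083 = 0.50297 mol → 0.50297 mol Si, 1.00594 mol O.
Total oxygen = 2.02413 mol. Normalization factor = 4/2.02413 = 1.97616.
Fe per 4 O = 0.91671 × 1.97616 = 1.812.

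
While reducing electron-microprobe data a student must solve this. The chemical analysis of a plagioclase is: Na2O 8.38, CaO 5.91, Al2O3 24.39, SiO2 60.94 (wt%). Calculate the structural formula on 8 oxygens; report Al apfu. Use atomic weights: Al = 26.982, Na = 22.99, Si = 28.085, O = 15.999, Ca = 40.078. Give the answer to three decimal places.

1.281 Al apfu

8.38 wt% Na2O ÷ 61.979 g/mol = 0.13521 mol, giving 0.27042 Na and 0.13521 O.
5.91 wt% CaO ÷ 56.077 g/mol = 0.10539 mol, giving 0.10539 Ca and 0.10539 O.
24.39 wt% Al2O3 ÷ 101.961 g/mol = 0.23921 mol, giving 0.47842 Al and 0.71763 O.
60.94 wt% SiO2 ÷ 60.083 g/mol = 1.01426 mol, giving 1.01426 Si and 2.02852 O.
Oxygen sums to 2.98675; scaling by 8/2.98675 = 2.67850 puts the formula on 8 O.
Al: 0.47842 × 2.67850 = 1.281 atoms per formula unit.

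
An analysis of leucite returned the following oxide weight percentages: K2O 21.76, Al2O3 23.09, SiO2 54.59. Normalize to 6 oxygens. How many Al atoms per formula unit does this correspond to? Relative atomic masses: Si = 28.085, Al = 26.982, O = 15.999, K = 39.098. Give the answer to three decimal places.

0.996 Al apfu

K2O (M=94.195): mol = 0.23101; K = 0.46202, O = 0.23101.
Al2O3 (M=101.961): mol = 0.22646; Al = 0.45292, O = 0.67938.
SiO2 (M=60.083): mol = 0.90858; Si = 0.90858, O = 1.81716.
ΣO = 2.72755; factor = 6/ΣO = 2.19978.
Al apfu = 0.45292 × 2.19978 = 0.996.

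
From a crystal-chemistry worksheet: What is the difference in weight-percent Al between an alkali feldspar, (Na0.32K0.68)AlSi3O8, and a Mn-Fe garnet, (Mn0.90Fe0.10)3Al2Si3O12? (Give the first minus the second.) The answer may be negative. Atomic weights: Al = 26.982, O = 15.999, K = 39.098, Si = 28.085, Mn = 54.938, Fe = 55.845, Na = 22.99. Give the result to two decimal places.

-1.02 percentage points

Al in (Na0.32K0.68)AlSi3O8: molar mass 273.172 g/mol; 1×26.982 = 26.982 g → 9.88 wt%.
Al in (Mn0.90Fe0.10)3Al2Si3O12: molar mass 495.293 g/mol; 2×26.982 = 53.964 g → 10.90 wt%.
Difference = 9.88 − 10.90 = -1.02 percentage points.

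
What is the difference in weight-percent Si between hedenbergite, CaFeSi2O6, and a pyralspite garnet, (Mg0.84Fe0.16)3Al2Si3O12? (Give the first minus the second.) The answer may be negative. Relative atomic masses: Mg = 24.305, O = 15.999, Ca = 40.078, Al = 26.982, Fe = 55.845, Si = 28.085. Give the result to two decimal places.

2.50 percentage points

First mineral: 56.170 g Si in 248.087 g formula = 22.64 wt% Si.
Second mineral: 84.255 g Si in 418.261 g formula = 20.14 wt% Si.
22.64% − 20.14% gives a difference of 2.50 percentage points.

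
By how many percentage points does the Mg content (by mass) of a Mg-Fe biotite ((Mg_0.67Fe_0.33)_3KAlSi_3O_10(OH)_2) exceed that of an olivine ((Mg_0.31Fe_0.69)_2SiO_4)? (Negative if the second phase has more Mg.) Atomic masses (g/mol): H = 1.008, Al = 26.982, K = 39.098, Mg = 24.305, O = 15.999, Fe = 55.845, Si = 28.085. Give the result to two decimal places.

M((Mg_0.67Fe_0.33)_3KAlSi_3O_10(OH)_2) = 448.479 g/mol, so wt% Mg = 48.853/448.479 × 100 = 10.89%.
M((Mg_0.31Fe_0.69)_2SiO_4) = 184.216 g/mol, so wt% Mg = 15.069/184.216 × 100 = 8.18%.
10.89 − 8.18 = 2.71 pp.

2.71 percentage points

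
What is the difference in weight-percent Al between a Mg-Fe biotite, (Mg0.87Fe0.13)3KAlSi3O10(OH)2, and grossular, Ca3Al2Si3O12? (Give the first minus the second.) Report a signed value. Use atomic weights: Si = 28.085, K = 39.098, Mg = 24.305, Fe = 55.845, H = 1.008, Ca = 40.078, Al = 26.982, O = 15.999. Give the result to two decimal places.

-5.70 percentage points

M((Mg0.87Fe0.13)3KAlSi3O10(OH)2) = 429.555 g/mol, so wt% Al = 26.982/429.555 × 100 = 6.28%.
M(Ca3Al2Si3O12) = 450.441 g/mol, so wt% Al = 53.964/450.441 × 100 = 11.98%.
6.28 − 11.98 = -5.70 pp.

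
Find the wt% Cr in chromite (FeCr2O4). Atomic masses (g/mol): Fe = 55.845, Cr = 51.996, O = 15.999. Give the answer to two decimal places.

Molar mass of FeCr2O4: 1·55.845 + 2·51.996 + 4·15.999 = 223.833 g/mol.
Mass of Cr per formula unit: 2 × 51.996 = 103.992 g.
Weight fraction Cr = 103.992 / 223.833 = 0.4646.

46.46 mass %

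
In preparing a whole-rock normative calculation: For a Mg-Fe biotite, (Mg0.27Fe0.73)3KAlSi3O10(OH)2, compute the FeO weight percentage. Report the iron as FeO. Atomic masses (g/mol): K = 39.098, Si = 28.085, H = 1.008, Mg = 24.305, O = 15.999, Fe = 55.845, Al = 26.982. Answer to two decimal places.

32.35 wt%

Molar mass of (Mg0.27Fe0.73)3KAlSi3O10(OH)2 = 0.81·24.305 + 2.19·55.845 + 1·39.098 + 1·26.982 + 3·28.085 + 12·15.999 + 2·1.008 = 486.327 g/mol.
Each formula unit contains 2.19 Fe, equivalent to 2.19/1 = 2.1900 mol FeO.
M(FeO) = 1×55.845 + 1×15.999 = 71.844 g/mol.
Mass of FeO per formula unit = 2.1900 × 71.844 = 157.338 g.
FeO wt% = 157.338 / 486.327 × 100 = 32.35%.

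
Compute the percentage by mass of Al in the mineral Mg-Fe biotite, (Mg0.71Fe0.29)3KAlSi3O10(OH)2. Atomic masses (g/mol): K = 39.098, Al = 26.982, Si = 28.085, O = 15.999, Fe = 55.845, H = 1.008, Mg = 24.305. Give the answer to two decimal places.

Formula mass = 2.13·24.305 + 0.87·55.845 + 1·39.098 + 1·26.982 + 3·28.085 + 12·15.999 + 2·1.008 = 444.694 g/mol, of which 26.982 g is Al.
So Al makes up 26.982/444.694 = 0.0607 of the mass, i.e. 6.07%.

6.07 wt%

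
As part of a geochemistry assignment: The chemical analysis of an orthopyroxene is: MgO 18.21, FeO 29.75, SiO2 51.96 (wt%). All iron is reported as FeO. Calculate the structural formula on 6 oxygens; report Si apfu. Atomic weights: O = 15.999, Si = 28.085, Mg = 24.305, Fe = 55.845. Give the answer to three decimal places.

1.999 Si apfu

MgO (M=40.304): mol = 0.45182; Mg = 0.45182, O = 0.45182.
FeO (M=71.844): mol = 0.41409; Fe = 0.41409, O = 0.41409.
SiO2 (M=60.083): mol = 0.86480; Si = 0.86480, O = 1.72960.
ΣO = 2.59551; factor = 6/ΣO = 2.31168.
Si apfu = 0.86480 × 2.31168 = 1.999.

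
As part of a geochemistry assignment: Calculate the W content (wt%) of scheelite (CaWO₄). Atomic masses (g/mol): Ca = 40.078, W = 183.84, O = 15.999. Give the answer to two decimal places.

63.85 wt%

Molar mass of CaWO₄: 1*40.078 + 1*183.84 + 4*15.999 = 287.914 g/mol.
Mass of W per formula unit: 1 × 183.84 = 183.840 g.
Weight fraction W = 183.840 / 287.914 = 0.6385.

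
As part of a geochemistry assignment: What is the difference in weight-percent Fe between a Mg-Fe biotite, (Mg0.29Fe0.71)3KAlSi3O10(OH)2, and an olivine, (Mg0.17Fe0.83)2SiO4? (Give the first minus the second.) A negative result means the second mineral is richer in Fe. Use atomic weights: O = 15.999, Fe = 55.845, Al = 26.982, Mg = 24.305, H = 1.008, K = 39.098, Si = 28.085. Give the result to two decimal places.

-23.47 percentage points

First mineral: 118.950 g Fe in 484.434 g formula = 24.55 wt% Fe.
Second mineral: 92.703 g Fe in 193.047 g formula = 48.02 wt% Fe.
24.55% − 48.02% gives a difference of -23.47 percentage points.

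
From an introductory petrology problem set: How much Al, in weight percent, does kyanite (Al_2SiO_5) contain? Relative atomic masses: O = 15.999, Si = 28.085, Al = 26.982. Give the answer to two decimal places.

Molar mass of Al_2SiO_5: 2·26.982 + 1·28.085 + 5·15.999 = 162.044 g/mol.
Mass of Al per formula unit: 2 × 26.982 = 53.964 g.
Weight fraction Al = 53.964 / 162.044 = 0.3330.

33.30 weight percent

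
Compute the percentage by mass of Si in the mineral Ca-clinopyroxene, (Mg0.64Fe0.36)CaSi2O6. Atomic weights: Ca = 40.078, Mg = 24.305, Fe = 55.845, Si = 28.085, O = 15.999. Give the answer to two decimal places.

Formula mass = 0.64*24.305 + 0.36*55.845 + 1*40.078 + 2*28.085 + 6*15.999 = 227.901 g/mol, of which 56.170 g is Si.
So Si makes up 56.170/227.901 = 0.2465 of the mass, i.e. 24.65%.

24.65 mass %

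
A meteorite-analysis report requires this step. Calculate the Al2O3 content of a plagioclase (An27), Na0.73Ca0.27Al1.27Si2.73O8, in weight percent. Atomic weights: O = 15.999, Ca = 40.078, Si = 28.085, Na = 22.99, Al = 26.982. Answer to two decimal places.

24.29 wt%

Formula mass = 266.535 g/mol.
1.27 Al → 0.6350 mol Al2O3 per formula unit; M(Al2O3) = 101.961, so Al2O3 mass = 64.745 g.
64.745/266.535 × 100 = 24.29 wt%.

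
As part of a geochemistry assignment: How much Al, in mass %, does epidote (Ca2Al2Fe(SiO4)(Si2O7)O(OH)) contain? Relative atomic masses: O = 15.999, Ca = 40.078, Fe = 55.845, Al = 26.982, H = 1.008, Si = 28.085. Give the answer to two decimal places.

11.17 mass %

Formula mass = 2*40.078 + 2*26.982 + 1*55.845 + 3*28.085 + 13*15.999 + 1*1.008 = 483.215 g/mol, of which 53.964 g is Al.
So Al makes up 53.964/483.215 = 0.1117 of the mass, i.e. 11.17%.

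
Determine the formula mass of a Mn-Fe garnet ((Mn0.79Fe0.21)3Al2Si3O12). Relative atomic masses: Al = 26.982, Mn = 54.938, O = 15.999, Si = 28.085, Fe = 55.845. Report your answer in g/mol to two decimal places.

495.59 g/mol

The formula mass is the sum 2.37(54.938) + 0.63(55.845) + 2(26.982) + 3(28.085) + 12(15.999).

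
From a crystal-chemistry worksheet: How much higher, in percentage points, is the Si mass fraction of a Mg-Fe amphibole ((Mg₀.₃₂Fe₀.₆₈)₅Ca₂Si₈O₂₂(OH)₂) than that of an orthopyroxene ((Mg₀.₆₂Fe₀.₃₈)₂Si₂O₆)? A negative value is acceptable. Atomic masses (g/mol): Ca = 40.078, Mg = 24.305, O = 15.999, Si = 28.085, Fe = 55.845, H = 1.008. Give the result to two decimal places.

-0.56 percentage points

M((Mg₀.₃₂Fe₀.₆₈)₅Ca₂Si₈O₂₂(OH)₂) = 919.589 g/mol, so wt% Si = 224.680/919.589 × 100 = 24.43%.
M((Mg₀.₆₂Fe₀.₃₈)₂Si₂O₆) = 224.744 g/mol, so wt% Si = 56.170/224.744 × 100 = 24.99%.
24.43 − 24.99 = -0.56 pp.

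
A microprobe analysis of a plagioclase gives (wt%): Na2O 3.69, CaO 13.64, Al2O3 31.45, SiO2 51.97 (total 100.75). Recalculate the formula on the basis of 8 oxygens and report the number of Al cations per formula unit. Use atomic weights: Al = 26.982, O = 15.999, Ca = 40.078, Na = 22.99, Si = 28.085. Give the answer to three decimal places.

1.668 Al apfu

Na2O: 3.69/61.979 = 0.05954 mol → 0.11908 mol Na, 0.05954 mol O.
CaO: 13.64/56.077 = 0.24324 mol → 0.24324 mol Ca, 0.24324 mol O.
Al2O3: 31.45/101.961 = 0.30845 mol → 0.61690 mol Al, 0.92535 mol O.
SiO2: 51.97/60.083 = 0.86497 mol → 0.86497 mol Si, 1.72994 mol O.
Total oxygen = 2.95807 mol. Normalization factor = 8/2.95807 = 2.70447.
Al per 8 O = 0.61690 × 2.70447 = 1.668.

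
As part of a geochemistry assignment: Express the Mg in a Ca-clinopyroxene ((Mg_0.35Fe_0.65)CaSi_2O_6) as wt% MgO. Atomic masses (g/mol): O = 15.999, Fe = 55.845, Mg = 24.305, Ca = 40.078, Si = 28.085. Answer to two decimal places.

5.95 wt%

M((Mg_0.35Fe_0.65)CaSi_2O_6) = 237.048 g/mol; M(MgO) = 40.304 g/mol.
Moles MgO per formula unit = 0.35 Mg ÷ 1 = 0.3500.
MgO fraction = (0.3500 × 40.304) / 237.048 = 14.106/237.048 = 0.0595.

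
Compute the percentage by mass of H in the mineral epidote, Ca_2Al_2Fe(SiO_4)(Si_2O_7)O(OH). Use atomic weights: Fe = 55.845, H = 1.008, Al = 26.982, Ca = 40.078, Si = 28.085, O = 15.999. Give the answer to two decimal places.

M(Ca_2Al_2Fe(SiO_4)(Si_2O_7)O(OH)) = 483.215 g/mol.
H contributes 1 × 1.008 = 1.008 g per mole.
1.008/483.215 = 0.0021 → 0.21%.

0.21 weight percent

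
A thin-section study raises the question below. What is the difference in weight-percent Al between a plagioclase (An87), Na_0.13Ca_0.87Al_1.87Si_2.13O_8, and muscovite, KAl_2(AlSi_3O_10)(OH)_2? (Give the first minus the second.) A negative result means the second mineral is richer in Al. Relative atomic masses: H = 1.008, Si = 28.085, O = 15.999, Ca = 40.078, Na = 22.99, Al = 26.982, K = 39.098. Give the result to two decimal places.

M(Na_0.13Ca_0.87Al_1.87Si_2.13O_8) = 276.126 g/mol, so wt% Al = 50.456/276.126 × 100 = 18.27%.
M(KAl_2(AlSi_3O_10)(OH)_2) = 398.303 g/mol, so wt% Al = 80.946/398.303 × 100 = 20.32%.
18.27 − 20.32 = -2.05 pp.

-2.05 percentage points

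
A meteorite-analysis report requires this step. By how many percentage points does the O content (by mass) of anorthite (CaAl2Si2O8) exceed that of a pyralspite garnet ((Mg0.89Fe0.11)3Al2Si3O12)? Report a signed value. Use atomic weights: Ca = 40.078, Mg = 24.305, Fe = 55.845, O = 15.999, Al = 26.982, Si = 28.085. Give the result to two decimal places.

O in CaAl2Si2O8: molar mass 278.204 g/mol; 8×15.999 = 127.992 g → 46.01 wt%.
O in (Mg0.89Fe0.11)3Al2Si3O12: molar mass 413.530 g/mol; 12×15.999 = 191.988 g → 46.43 wt%.
Difference = 46.01 − 46.43 = -0.42 percentage points.

-0.42 percentage points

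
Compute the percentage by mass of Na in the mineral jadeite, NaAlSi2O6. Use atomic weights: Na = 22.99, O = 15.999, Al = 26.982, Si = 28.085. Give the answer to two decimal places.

Molar mass of NaAlSi2O6: 1·22.99 + 1·26.982 + 2·28.085 + 6·15.999 = 202.136 g/mol.
Mass of Na per formula unit: 1 × 22.99 = 22.990 g.
Weight fraction Na = 22.990 / 202.136 = 0.1137.

11.37 weight percent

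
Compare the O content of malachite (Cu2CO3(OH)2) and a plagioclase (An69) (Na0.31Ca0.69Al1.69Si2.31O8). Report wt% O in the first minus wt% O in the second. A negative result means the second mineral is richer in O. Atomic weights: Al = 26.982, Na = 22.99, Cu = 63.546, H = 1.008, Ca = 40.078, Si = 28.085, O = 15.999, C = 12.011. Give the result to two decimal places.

First mineral: 79.995 g O in 221.114 g formula = 36.18 wt% O.
Second mineral: 127.992 g O in 273.249 g formula = 46.84 wt% O.
36.18% − 46.84% gives a difference of -10.66 percentage points.

-10.66 percentage points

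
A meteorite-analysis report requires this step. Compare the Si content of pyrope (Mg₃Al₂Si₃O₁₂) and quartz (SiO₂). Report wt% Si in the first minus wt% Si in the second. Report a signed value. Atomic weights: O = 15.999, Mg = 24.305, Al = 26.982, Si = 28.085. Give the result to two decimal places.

First mineral: 84.255 g Si in 403.122 g formula = 20.90 wt% Si.
Second mineral: 28.085 g Si in 60.083 g formula = 46.74 wt% Si.
20.90% − 46.74% gives a difference of -25.84 percentage points.

-25.84 percentage points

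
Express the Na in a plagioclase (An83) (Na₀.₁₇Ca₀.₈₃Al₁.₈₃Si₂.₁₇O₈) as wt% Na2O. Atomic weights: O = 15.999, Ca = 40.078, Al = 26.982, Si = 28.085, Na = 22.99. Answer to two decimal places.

1.91 wt%

Formula mass = 275.487 g/mol.
0.17 Na → 0.0850 mol Na2O per formula unit; M(Na2O) = 61.979, so Na2O mass = 5.268 g.
5.268/275.487 × 100 = 1.91 wt%.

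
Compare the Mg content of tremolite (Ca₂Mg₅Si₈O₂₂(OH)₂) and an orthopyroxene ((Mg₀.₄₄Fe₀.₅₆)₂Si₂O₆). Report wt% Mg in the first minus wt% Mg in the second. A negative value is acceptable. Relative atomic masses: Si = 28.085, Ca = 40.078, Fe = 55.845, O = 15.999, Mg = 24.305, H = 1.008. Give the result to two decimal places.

5.90 percentage points

First mineral: 121.525 g Mg in 812.353 g formula = 14.96 wt% Mg.
Second mineral: 21.388 g Mg in 236.099 g formula = 9.06 wt% Mg.
14.96% − 9.06% gives a difference of 5.90 percentage points.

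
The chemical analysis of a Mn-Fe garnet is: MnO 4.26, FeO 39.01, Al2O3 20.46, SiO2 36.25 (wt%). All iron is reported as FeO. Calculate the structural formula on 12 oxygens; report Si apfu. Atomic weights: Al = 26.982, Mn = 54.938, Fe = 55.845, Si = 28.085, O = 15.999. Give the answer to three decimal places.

3.002 Si apfu

4.26 wt% MnO ÷ 70.937 g/mol = 0.06005 mol, giving 0.06005 Mn and 0.06005 O.
39.01 wt% FeO ÷ 71.844 g/mol = 0.54298 mol, giving 0.54298 Fe and 0.54298 O.
20.46 wt% Al2O3 ÷ 101.961 g/mol = 0.20066 mol, giving 0.40132 Al and 0.60198 O.
36.25 wt% SiO2 ÷ 60.083 g/mol = 0.60333 mol, giving 0.60333 Si and 1.20666 O.
Oxygen sums to 2.41167; scaling by 12/2.41167 = 4.97581 puts the formula on 12 O.
Si: 0.60333 × 4.97581 = 3.002 atoms per formula unit.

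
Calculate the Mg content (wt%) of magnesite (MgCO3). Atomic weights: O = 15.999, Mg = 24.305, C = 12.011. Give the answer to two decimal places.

28.83 wt%

M(MgCO3) = 84.313 g/mol.
Mg contributes 1 × 24.305 = 24.305 g per mole.
24.305/84.313 = 0.2883 → 28.83%.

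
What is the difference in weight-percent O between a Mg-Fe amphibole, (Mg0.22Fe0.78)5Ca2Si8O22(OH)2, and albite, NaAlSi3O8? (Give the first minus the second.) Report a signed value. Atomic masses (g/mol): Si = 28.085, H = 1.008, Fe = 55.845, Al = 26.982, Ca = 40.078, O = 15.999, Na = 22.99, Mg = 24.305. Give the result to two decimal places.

M((Mg0.22Fe0.78)5Ca2Si8O22(OH)2) = 935.359 g/mol, so wt% O = 383.976/935.359 × 100 = 41.05%.
M(NaAlSi3O8) = 262.219 g/mol, so wt% O = 127.992/262.219 × 100 = 48.81%.
41.05 − 48.81 = -7.76 pp.

-7.76 percentage points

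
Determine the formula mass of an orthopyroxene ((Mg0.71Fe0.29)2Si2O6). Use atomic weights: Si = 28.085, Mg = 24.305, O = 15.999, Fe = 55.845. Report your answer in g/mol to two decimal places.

219.07 g/mol

Mg: 1.42 × 24.305 = 34.5131
Fe: 0.58 × 55.845 = 32.3901
Si: 2 × 28.085 = 56.1700
O: 6 × 15.999 = 95.9940
Summing the contributions gives the formula mass.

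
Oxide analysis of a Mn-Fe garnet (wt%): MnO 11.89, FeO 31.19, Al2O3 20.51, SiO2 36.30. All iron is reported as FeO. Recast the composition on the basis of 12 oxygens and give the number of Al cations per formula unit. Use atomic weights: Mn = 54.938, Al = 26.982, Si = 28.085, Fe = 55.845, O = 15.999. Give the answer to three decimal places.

2.000 Al apfu

MnO (M=70.937): mol = 0.16761; Mn = 0.16761, O = 0.16761.
FeO (M=71.844): mol = 0.43414; Fe = 0.43414, O = 0.43414.
Al2O3 (M=101.961): mol = 0.20116; Al = 0.40232, O = 0.60348.
SiO2 (M=60.083): mol = 0.60416; Si = 0.60416, O = 1.20832.
ΣO = 2.41355; factor = 12/ΣO = 4.97193.
Al apfu = 0.40232 × 4.97193 = 2.000.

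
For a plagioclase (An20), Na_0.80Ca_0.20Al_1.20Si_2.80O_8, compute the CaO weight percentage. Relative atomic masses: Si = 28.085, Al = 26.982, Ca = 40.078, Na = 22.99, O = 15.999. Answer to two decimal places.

M(Na_0.80Ca_0.20Al_1.20Si_2.80O_8) = 265.416 g/mol; M(CaO) = 56.077 g/mol.
Moles CaO per formula unit = 0.20 Ca ÷ 1 = 0.2000.
CaO fraction = (0.2000 × 56.077) / 265.416 = 11.215/265.416 = 0.0423.

4.23 wt%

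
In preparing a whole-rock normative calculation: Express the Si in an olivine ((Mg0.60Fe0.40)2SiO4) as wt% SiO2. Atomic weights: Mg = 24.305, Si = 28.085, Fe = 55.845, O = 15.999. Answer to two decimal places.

36.21 wt%

Molar mass of (Mg0.60Fe0.40)2SiO4 = 1.20·24.305 + 0.80·55.845 + 1·28.085 + 4·15.999 = 165.923 g/mol.
Each formula unit contains 1 Si, equivalent to 1/1 = 1.0000 mol SiO2.
M(SiO2) = 1×28.085 + 2×15.999 = 60.083 g/mol.
Mass of SiO2 per formula unit = 1.0000 × 60.083 = 60.083 g.
SiO2 wt% = 60.083 / 165.923 × 100 = 36.21%.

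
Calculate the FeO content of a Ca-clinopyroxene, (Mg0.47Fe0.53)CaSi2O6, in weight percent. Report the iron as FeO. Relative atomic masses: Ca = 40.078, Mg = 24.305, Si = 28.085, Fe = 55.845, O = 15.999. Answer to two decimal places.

M((Mg0.47Fe0.53)CaSi2O6) = 233.263 g/mol; M(FeO) = 71.844 g/mol.
Moles FeO per formula unit = 0.53 Fe ÷ 1 = 0.5300.
FeO fraction = (0.5300 × 71.844) / 233.263 = 38.077/233.263 = 0.1632.

16.32 wt%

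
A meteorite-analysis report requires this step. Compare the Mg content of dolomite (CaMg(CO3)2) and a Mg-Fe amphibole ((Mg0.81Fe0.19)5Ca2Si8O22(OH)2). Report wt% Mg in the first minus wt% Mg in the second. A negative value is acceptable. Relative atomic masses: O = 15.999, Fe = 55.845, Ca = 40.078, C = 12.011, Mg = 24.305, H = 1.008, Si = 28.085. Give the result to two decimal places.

Mg in CaMg(CO3)2: molar mass 184.399 g/mol; 1×24.305 = 24.305 g → 13.18 wt%.
Mg in (Mg0.81Fe0.19)5Ca2Si8O22(OH)2: molar mass 842.316 g/mol; 4.05×24.305 = 98.435 g → 11.69 wt%.
Difference = 13.18 − 11.69 = 1.49 percentage points.

1.49 percentage points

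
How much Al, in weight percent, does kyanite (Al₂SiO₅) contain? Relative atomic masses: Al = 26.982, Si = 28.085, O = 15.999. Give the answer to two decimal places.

33.30 weight percent

Molar mass of Al₂SiO₅: 2×26.982 + 1×28.085 + 5×15.999 = 162.044 g/mol.
Mass of Al per formula unit: 2 × 26.982 = 53.964 g.
Weight fraction Al = 53.964 / 162.044 = 0.3330.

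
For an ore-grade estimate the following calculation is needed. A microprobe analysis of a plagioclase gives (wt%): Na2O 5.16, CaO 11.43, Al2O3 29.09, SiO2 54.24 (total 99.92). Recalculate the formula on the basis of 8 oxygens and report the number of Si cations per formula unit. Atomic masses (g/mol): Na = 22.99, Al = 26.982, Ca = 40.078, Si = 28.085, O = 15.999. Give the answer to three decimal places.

2.449 Si apfu

Na2O (M=61.979): mol = 0.08325; Na = 0.16650, O = 0.08325.
CaO (M=56.077): mol = 0.20383; Ca = 0.20383, O = 0.20383.
Al2O3 (M=101.961): mol = 0.28531; Al = 0.57062, O = 0.85593.
SiO2 (M=60.083): mol = 0.90275; Si = 0.90275, O = 1.80550.
ΣO = 2.94851; factor = 8/ΣO = 2.71323.
Si apfu = 0.90275 × 2.71323 = 2.449.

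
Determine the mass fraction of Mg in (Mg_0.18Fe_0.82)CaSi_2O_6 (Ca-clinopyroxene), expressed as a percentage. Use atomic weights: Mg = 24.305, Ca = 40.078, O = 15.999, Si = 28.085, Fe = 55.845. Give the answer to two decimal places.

Formula mass = 0.18·24.305 + 0.82·55.845 + 1·40.078 + 2·28.085 + 6·15.999 = 242.410 g/mol, of which 4.375 g is Mg.
So Mg makes up 4.375/242.410 = 0.0180 of the mass, i.e. 1.80%.

1.80 mass %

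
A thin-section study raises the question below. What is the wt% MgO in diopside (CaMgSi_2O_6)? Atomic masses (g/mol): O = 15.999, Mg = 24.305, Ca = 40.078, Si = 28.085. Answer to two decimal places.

M(CaMgSi_2O_6) = 216.547 g/mol; M(MgO) = 40.304 g/mol.
Moles MgO per formula unit = 1 Mg ÷ 1 = 1.0000.
MgO fraction = (1.0000 × 40.304) / 216.547 = 40.304/216.547 = 0.1861.

18.61 wt%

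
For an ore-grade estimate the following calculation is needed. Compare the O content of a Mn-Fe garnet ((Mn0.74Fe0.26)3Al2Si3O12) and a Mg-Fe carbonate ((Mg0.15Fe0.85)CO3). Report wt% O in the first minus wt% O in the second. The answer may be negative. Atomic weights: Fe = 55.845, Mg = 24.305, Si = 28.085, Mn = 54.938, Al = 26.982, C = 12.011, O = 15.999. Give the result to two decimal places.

O in (Mn0.74Fe0.26)3Al2Si3O12: molar mass 495.728 g/mol; 12×15.999 = 191.988 g → 38.73 wt%.
O in (Mg0.15Fe0.85)CO3: molar mass 111.122 g/mol; 3×15.999 = 47.997 g → 43.19 wt%.
Difference = 38.73 − 43.19 = -4.46 percentage points.

-4.46 percentage points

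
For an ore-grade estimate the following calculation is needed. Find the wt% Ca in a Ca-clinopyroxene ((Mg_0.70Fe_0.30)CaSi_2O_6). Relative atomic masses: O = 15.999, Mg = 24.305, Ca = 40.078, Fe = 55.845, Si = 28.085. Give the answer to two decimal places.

17.73 wt%

Formula mass = 0.70·24.305 + 0.30·55.845 + 1·40.078 + 2·28.085 + 6·15.999 = 226.009 g/mol, of which 40.078 g is Ca.
So Ca makes up 40.078/226.009 = 0.1773 of the mass, i.e. 17.73%.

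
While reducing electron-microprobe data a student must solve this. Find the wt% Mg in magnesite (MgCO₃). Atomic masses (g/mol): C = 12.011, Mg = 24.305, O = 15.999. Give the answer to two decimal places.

28.83 weight percent

M(MgCO₃) = 84.313 g/mol.
Mg contributes 1 × 24.305 = 24.305 g per mole.
24.305/84.313 = 0.2883 → 28.83%.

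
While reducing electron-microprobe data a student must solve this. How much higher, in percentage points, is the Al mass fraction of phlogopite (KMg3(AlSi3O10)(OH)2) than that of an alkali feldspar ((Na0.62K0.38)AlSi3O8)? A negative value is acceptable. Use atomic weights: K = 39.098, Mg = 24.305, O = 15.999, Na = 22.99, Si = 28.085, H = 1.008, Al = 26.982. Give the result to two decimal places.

-3.59 percentage points

M(KMg3(AlSi3O10)(OH)2) = 417.254 g/mol, so wt% Al = 26.982/417.254 × 100 = 6.47%.
M((Na0.62K0.38)AlSi3O8) = 268.340 g/mol, so wt% Al = 26.982/268.340 × 100 = 10.06%.
6.47 − 10.06 = -3.59 pp.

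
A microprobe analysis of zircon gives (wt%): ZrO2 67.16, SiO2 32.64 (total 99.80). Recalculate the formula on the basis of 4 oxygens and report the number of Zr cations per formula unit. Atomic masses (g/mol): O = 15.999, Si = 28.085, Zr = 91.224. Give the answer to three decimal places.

1.002 Zr apfu

ZrO2 (M=123.222): mol = 0.54503; Zr = 0.54503, O = 1.09006.
SiO2 (M=60.083): mol = 0.54325; Si = 0.54325, O = 1.08650.
ΣO = 2.17656; factor = 4/ΣO = 1.83776.
Zr apfu = 0.54503 × 1.83776 = 1.002.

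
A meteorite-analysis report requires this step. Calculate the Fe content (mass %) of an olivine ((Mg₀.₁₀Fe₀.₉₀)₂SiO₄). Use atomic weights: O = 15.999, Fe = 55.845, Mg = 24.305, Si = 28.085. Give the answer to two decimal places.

50.91 mass %

Molar mass of (Mg₀.₁₀Fe₀.₉₀)₂SiO₄: 0.20*24.305 + 1.80*55.845 + 1*28.085 + 4*15.999 = 197.463 g/mol.
Mass of Fe per formula unit: 1.80 × 55.845 = 100.521 g.
Weight fraction Fe = 100.521 / 197.463 = 0.5091.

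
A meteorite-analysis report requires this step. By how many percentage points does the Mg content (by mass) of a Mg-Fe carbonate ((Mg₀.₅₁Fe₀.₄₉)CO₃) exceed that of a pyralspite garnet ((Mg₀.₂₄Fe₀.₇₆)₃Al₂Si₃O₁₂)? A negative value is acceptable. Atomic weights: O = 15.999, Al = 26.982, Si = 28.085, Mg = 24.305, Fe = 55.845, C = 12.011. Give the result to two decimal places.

M((Mg₀.₅₁Fe₀.₄₉)CO₃) = 99.768 g/mol, so wt% Mg = 12.396/99.768 × 100 = 12.42%.
M((Mg₀.₂₄Fe₀.₇₆)₃Al₂Si₃O₁₂) = 475.033 g/mol, so wt% Mg = 17.500/475.033 × 100 = 3.68%.
12.42 − 3.68 = 8.74 pp.

8.74 percentage points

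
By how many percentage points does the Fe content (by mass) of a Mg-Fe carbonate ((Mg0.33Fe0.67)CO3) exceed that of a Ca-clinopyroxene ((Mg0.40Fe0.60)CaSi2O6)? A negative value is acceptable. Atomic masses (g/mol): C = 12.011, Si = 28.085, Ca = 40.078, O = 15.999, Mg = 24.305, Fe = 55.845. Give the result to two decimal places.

First mineral: 37.416 g Fe in 105.445 g formula = 35.48 wt% Fe.
Second mineral: 33.507 g Fe in 235.471 g formula = 14.23 wt% Fe.
35.48% − 14.23% gives a difference of 21.25 percentage points.

21.25 percentage points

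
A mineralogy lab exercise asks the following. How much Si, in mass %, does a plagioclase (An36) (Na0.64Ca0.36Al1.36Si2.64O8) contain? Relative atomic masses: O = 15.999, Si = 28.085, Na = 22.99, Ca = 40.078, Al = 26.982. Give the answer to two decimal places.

27.67 mass %

Formula mass = 0.64×22.99 + 0.36×40.078 + 1.36×26.982 + 2.64×28.085 + 8×15.999 = 267.974 g/mol, of which 74.144 g is Si.
So Si makes up 74.144/267.974 = 0.2767 of the mass, i.e. 27.67%.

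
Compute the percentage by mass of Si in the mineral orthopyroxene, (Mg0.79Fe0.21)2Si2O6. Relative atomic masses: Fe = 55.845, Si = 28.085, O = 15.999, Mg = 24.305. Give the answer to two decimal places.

Molar mass of (Mg0.79Fe0.21)2Si2O6: 1.58·24.305 + 0.42·55.845 + 2·28.085 + 6·15.999 = 214.021 g/mol.
Mass of Si per formula unit: 2 × 28.085 = 56.170 g.
Weight fraction Si = 56.170 / 214.021 = 0.2625.

26.25 mass %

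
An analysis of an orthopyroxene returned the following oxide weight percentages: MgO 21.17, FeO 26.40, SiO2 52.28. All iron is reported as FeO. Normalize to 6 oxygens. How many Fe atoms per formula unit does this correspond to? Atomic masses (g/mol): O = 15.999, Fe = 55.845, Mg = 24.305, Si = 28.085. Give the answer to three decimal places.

0.837 Fe apfu

MgO (M=40.304): mol = 0.52526; Mg = 0.52526, O = 0.52526.
FeO (M=71.844): mol = 0.36746; Fe = 0.36746, O = 0.36746.
SiO2 (M=60.083): mol = 0.87013; Si = 0.87013, O = 1.74026.
ΣO = 2.63298; factor = 6/ΣO = 2.27879.
Fe apfu = 0.36746 × 2.27879 = 0.837.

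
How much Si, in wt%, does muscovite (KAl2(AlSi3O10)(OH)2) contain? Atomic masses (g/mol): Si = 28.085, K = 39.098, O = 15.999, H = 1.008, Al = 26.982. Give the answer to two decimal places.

21.15 wt%

Formula mass = 1*39.098 + 3*26.982 + 3*28.085 + 12*15.999 + 2*1.008 = 398.303 g/mol, of which 84.255 g is Si.
So Si makes up 84.255/398.303 = 0.2115 of the mass, i.e. 21.15%.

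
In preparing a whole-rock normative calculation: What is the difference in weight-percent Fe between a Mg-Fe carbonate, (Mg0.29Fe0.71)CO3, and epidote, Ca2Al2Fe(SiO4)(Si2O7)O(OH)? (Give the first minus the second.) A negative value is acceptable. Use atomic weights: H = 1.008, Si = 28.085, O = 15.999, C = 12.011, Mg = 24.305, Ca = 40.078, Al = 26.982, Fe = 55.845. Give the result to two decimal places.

First mineral: 39.650 g Fe in 106.706 g formula = 37.16 wt% Fe.
Second mineral: 55.845 g Fe in 483.215 g formula = 11.56 wt% Fe.
37.16% − 11.56% gives a difference of 25.60 percentage points.

25.60 percentage points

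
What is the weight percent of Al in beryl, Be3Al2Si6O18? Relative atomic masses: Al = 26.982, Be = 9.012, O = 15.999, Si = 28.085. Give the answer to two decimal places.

10.04 mass %

M(Be3Al2Si6O18) = 537.492 g/mol.
Al contributes 2 × 26.982 = 53.964 g per mole.
53.964/537.492 = 0.1004 → 10.04%.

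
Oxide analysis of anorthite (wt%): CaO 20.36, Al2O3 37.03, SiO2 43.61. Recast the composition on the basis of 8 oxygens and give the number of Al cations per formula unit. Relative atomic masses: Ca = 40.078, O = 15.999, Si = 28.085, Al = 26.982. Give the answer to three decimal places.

CaO (M=56.077): mol = 0.36307; Ca = 0.36307, O = 0.36307.
Al2O3 (M=101.961): mol = 0.36318; Al = 0.72636, O = 1.08954.
SiO2 (M=60.083): mol = 0.72583; Si = 0.72583, O = 1.45166.
ΣO = 2.90427; factor = 8/ΣO = 2.75456.
Al apfu = 0.72636 × 2.75456 = 2.001.

2.001 Al apfu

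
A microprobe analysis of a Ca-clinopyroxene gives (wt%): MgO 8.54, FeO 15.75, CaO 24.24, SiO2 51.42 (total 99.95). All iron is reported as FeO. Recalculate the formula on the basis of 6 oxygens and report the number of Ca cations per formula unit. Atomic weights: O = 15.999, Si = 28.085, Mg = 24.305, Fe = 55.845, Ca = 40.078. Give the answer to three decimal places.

1.007 Ca apfu

MgO (M=40.304): mol = 0.21189; Mg = 0.21189, O = 0.21189.
FeO (M=71.844): mol = 0.21922; Fe = 0.21922, O = 0.21922.
CaO (M=56.077): mol = 0.43226; Ca = 0.43226, O = 0.43226.
SiO2 (M=60.083): mol = 0.85582; Si = 0.85582, O = 1.71164.
ΣO = 2.57501; factor = 6/ΣO = 2.33009.
Ca apfu = 0.43226 × 2.33009 = 1.007.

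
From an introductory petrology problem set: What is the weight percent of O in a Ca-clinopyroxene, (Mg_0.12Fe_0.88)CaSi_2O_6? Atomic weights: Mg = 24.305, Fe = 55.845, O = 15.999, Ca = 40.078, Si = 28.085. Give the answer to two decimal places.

39.29 weight percent

Formula mass = 0.12×24.305 + 0.88×55.845 + 1×40.078 + 2×28.085 + 6×15.999 = 244.302 g/mol, of which 95.994 g is O.
So O makes up 95.994/244.302 = 0.3929 of the mass, i.e. 39.29%.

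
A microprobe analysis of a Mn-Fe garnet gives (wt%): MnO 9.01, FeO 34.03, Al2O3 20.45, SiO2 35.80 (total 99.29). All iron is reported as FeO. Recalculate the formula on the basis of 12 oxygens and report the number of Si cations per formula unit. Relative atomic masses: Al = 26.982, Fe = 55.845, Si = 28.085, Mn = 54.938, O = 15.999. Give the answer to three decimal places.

MnO: 9.01/70.937 = 0.12701 mol → 0.12701 mol Mn, 0.12701 mol O.
FeO: 34.03/71.844 = 0.47367 mol → 0.47367 mol Fe, 0.47367 mol O.
Al2O3: 20.45/101.961 = 0.20057 mol → 0.40114 mol Al, 0.60171 mol O.
SiO2: 35.80/60.083 = 0.59584 mol → 0.59584 mol Si, 1.19168 mol O.
Total oxygen = 2.39407 mol. Normalization factor = 12/2.39407 = 5.01238.
Si per 12 O = 0.59584 × 5.01238 = 2.987.

2.987 Si apfu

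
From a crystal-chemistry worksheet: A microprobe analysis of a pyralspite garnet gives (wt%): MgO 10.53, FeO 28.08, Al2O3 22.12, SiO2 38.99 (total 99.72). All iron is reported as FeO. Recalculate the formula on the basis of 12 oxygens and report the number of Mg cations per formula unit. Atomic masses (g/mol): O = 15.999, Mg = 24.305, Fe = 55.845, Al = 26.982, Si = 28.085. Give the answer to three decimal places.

MgO: 10.53/40.304 = 0.26126 mol → 0.26126 mol Mg, 0.26126 mol O.
FeO: 28.08/71.844 = 0.39085 mol → 0.39085 mol Fe, 0.39085 mol O.
Al2O3: 22.12/101.961 = 0.21695 mol → 0.43390 mol Al, 0.65085 mol O.
SiO2: 38.99/60.083 = 0.64894 mol → 0.64894 mol Si, 1.29788 mol O.
Total oxygen = 2.60084 mol. Normalization factor = 12/2.60084 = 4.61389.
Mg per 12 O = 0.26126 × 4.61389 = 1.205.

1.205 Mg apfu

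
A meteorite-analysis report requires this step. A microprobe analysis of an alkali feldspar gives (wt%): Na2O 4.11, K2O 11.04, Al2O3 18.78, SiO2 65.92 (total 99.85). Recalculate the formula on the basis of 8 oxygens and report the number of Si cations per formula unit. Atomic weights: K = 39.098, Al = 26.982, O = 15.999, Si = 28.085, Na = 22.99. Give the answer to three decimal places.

4.11 wt% Na2O ÷ 61.979 g/mol = 0.06631 mol, giving 0.13262 Na and 0.06631 O.
11.04 wt% K2O ÷ 94.195 g/mol = 0.11720 mol, giving 0.23440 K and 0.11720 O.
18.78 wt% Al2O3 ÷ 101.961 g/mol = 0.18419 mol, giving 0.36838 Al and 0.55257 O.
65.92 wt% SiO2 ÷ 60.083 g/mol = 1.09715 mol, giving 1.09715 Si and 2.19430 O.
Oxygen sums to 2.93038; scaling by 8/2.93038 = 2.73002 puts the formula on 8 O.
Si: 1.09715 × 2.73002 = 2.995 atoms per formula unit.

2.995 Si apfu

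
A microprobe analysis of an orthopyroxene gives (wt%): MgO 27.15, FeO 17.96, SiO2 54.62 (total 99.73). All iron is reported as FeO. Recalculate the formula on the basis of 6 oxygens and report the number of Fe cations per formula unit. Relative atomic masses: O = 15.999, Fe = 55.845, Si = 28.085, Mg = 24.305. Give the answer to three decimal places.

0.547 Fe apfu

MgO: 27.15/40.304 = 0.67363 mol → 0.67363 mol Mg, 0.67363 mol O.
FeO: 17.96/71.844 = 0.24999 mol → 0.24999 mol Fe, 0.24999 mol O.
SiO2: 54.62/60.083 = 0.90908 mol → 0.90908 mol Si, 1.81816 mol O.
Total oxygen = 2.74178 mol. Normalization factor = 6/2.74178 = 2.18836.
Fe per 6 O = 0.24999 × 2.18836 = 0.547.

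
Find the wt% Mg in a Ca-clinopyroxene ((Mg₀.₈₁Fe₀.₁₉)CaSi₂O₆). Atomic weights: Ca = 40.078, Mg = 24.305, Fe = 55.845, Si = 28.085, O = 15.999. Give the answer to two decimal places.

8.85 weight percent

Molar mass of (Mg₀.₈₁Fe₀.₁₉)CaSi₂O₆: 0.81×24.305 + 0.19×55.845 + 1×40.078 + 2×28.085 + 6×15.999 = 222.540 g/mol.
Mass of Mg per formula unit: 0.81 × 24.305 = 19.687 g.
Weight fraction Mg = 19.687 / 222.540 = 0.0885.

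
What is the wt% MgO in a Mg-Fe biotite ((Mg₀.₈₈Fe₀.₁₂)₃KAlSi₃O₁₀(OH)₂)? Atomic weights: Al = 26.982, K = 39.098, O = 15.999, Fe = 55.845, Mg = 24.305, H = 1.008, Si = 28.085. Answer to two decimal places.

24.83 wt%

M((Mg₀.₈₈Fe₀.₁₂)₃KAlSi₃O₁₀(OH)₂) = 428.608 g/mol; M(MgO) = 40.304 g/mol.
Moles MgO per formula unit = 2.64 Mg ÷ 1 = 2.6400.
MgO fraction = (2.6400 × 40.304) / 428.608 = 106.403/428.608 = 0.2483.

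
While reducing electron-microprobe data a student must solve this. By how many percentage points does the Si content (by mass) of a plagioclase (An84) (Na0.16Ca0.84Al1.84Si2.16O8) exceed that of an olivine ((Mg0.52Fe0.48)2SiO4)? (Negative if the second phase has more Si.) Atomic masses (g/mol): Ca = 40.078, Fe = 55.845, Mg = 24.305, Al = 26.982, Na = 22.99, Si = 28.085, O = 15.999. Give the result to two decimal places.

First mineral: 60.664 g Si in 275.646 g formula = 22.01 wt% Si.
Second mineral: 28.085 g Si in 170.969 g formula = 16.43 wt% Si.
22.01% − 16.43% gives a difference of 5.58 percentage points.

5.58 percentage points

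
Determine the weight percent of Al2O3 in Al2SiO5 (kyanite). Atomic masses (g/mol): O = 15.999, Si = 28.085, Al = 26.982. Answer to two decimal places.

62.92 wt%

Molar mass of Al2SiO5 = 2*26.982 + 1*28.085 + 5*15.999 = 162.044 g/mol.
Each formula unit contains 2 Al, equivalent to 2/2 = 1.0000 mol Al2O3.
M(Al2O3) = 2×26.982 + 3×15.999 = 101.961 g/mol.
Mass of Al2O3 per formula unit = 1.0000 × 101.961 = 101.961 g.
Al2O3 wt% = 101.961 / 162.044 × 100 = 62.92%.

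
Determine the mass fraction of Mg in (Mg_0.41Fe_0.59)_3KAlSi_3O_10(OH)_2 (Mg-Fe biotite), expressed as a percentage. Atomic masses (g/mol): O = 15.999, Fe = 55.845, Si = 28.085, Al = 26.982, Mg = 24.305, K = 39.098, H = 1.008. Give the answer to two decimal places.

Formula mass = 1.23×24.305 + 1.77×55.845 + 1×39.098 + 1×26.982 + 3×28.085 + 12×15.999 + 2×1.008 = 473.080 g/mol, of which 29.895 g is Mg.
So Mg makes up 29.895/473.080 = 0.0632 of the mass, i.e. 6.32%.

6.32 weight percent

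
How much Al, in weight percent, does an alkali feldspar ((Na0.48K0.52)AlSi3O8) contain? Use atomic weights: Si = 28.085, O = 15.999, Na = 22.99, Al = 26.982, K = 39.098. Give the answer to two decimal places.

9.97 weight percent

Molar mass of (Na0.48K0.52)AlSi3O8: 0.48·22.99 + 0.52·39.098 + 1·26.982 + 3·28.085 + 8·15.999 = 270.595 g/mol.
Mass of Al per formula unit: 1 × 26.982 = 26.982 g.
Weight fraction Al = 26.982 / 270.595 = 0.0997.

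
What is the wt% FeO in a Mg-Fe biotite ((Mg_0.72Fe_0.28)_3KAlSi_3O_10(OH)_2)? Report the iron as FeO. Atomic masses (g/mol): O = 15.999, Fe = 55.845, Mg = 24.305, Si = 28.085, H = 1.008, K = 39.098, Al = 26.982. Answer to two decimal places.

13.60 wt%

Molar mass of (Mg_0.72Fe_0.28)_3KAlSi_3O_10(OH)_2 = 2.16·24.305 + 0.84·55.845 + 1·39.098 + 1·26.982 + 3·28.085 + 12·15.999 + 2·1.008 = 443.748 g/mol.
Each formula unit contains 0.84 Fe, equivalent to 0.84/1 = 0.8400 mol FeO.
M(FeO) = 1×55.845 + 1×15.999 = 71.844 g/mol.
Mass of FeO per formula unit = 0.8400 × 71.844 = 60.349 g.
FeO wt% = 60.349 / 443.748 × 100 = 13.60%.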